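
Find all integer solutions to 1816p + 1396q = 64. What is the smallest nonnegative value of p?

286

gcd(1816, 1396):
  1816 = 1*1396 + 420
  1396 = 3*420 + 136
  420 = 3*136 + 12
  136 = 11*12 + 4
  12 = 3*4
so gcd(1816, 1396) = 4.
4 divides 64, so solutions exist.
Back-substitute for Bézout coefficients:
  4 = 136 - 11*12
  ... = 1816*(-113) + 1396*(147)
Scale by 64/4 = 16: (p₀, q₀) = (-1808, 2352).
General solution: p = -1808 + 349t, q = 2352 - 454t for integer t.
p ≥ 0: smallest is -1808 mod 349 = 286 (at t = 6), with q = -372.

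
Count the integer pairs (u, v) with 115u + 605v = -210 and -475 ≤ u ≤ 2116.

gcd(605, 115) = 5  (605 = 5*115 + 30, 115 = 3*30 + 25, 30 = 1*25 + 5, 25 = 5*5).
Back-substituting, 115*(-21) + 605*(4) = 5.
Scale by -42: particular solution (882, -168); reduce u mod 121: (35, -7).
General solution: u = 35 + 121t, v = -7 - 23t for integer t.
-475 ≤ 35 + 121t ≤ 2116 gives t ∈ [-4, 17], which is 22 values.

22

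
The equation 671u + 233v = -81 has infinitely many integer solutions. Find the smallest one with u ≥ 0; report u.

gcd(671, 233):
  671 = 2×233 + 205
  233 = 1×205 + 28
  205 = 7×28 + 9
  28 = 3×9 + 1
  9 = 9×1
so gcd(671, 233) = 1.
1 divides -81, so solutions exist.
Back-substitute for Bézout coefficients:
  1 = 28 - 3×9
  ... = 671×(-25) + 233×(72)
Scale by -81/1 = -81: (u₀, v₀) = (2025, -5832).
General solution: u = 2025 + 233t, v = -5832 - 671t for integer t.
u ≥ 0: smallest is 2025 mod 233 = 161 (at t = -8), with v = -464.

161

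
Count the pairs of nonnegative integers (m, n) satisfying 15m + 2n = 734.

gcd(15, 2):
  15 = 7×2 + 1
  2 = 2×1
so gcd(15, 2) = 1.
Back-substitute for Bézout coefficients:
  1 = 15 - 7×2
  ... = 15×(1) + 2×(-7)
Scale by 734: one solution is (734, -5138). Reduce m mod 2: (0, 367).
General: m = 0 + 2t, n = 367 - 15t.
m ≥ 0 ⇒ t ≥ 0; n ≥ 0 ⇒ t ≤ 24. So t ∈ [0, 24]: 25 solutions.

25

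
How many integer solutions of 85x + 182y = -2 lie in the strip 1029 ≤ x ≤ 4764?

gcd(182, 85) = 1  (182 = 2*85 + 12, 85 = 7*12 + 1, 12 = 12*1).
Back-substituting, 85*(15) + 182*(-7) = 1.
Scale by -2: particular solution (-30, 14); reduce x mod 182: (152, -71).
General solution: x = 152 + 182t, y = -71 - 85t for integer t.
1029 ≤ 152 + 182t ≤ 4764 gives t ∈ [5, 25], which is 21 values.

21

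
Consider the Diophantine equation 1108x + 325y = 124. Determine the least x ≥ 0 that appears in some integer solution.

gcd(1108, 325) = 1  (1108 = 3·325 + 133, 325 = 2·133 + 59, 133 = 2·59 + 15, 59 = 3·15 + 14, 15 = 1·14 + 1, 14 = 14·1).
1 divides 124, so solutions exist.
Back-substituting, 1108·(22) + 325·(-75) = 1.
Scale by 124/1 = 124: (x₀, y₀) = (2728, -9300).
General solution: x = 2728 + 325t, y = -9300 - 1108t for integer t.
x ≥ 0: smallest is 2728 mod 325 = 128 (at t = -8), with y = -436.

128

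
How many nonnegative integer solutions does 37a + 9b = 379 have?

gcd(37, 9) = 1.
By Bézout, 37*(1) + 9*(-4) = 1.
One solution: (1, 38).
General: a = 1 + 9t, b = 38 - 37t.
a ≥ 0 ⇒ t ≥ 0; b ≥ 0 ⇒ t ≤ 1. So t ∈ [0, 1]: 2 solutions.

2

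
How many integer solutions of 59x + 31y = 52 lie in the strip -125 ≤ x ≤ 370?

16

gcd(59, 31):
  59 = 1·31 + 28
  31 = 1·28 + 3
  28 = 9·3 + 1
  3 = 3·1
so gcd(59, 31) = 1.
Back-substitute for Bézout coefficients:
  1 = 28 - 9·3
  ... = 59·(10) + 31·(-19)
Scale by 52: particular solution (520, -988); reduce x mod 31: (24, -44).
General solution: x = 24 + 31t, y = -44 - 59t for integer t.
-125 ≤ 24 + 31t ≤ 370 gives t ∈ [-4, 11], which is 16 values.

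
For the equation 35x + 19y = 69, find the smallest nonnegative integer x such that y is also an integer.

gcd(35, 19) = 1  (35 = 1·19 + 16, 19 = 1·16 + 3, 16 = 5·3 + 1, 3 = 3·1).
1 divides 69, so solutions exist.
Back-substituting, 35·(6) + 19·(-11) = 1.
Scale by 69/1 = 69: (x₀, y₀) = (414, -759).
General solution: x = 414 + 19t, y = -759 - 35t for integer t.
x ≥ 0: smallest is 414 mod 19 = 15 (at t = -21), with y = -24.

15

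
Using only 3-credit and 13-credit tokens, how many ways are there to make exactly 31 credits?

Need nonnegative integers with 3j + 13k = 31.
gcd(3, 13) = 1, and 3·(-4) + 13·(1) = 1.
So (j₀, k₀) = (-124, 31); general j = -124 + 13t, k = 31 - 3t.
j ≥ 0 ⇒ t ≥ 10; k ≥ 0 ⇒ t ≤ 10. That's 1 value of t.

1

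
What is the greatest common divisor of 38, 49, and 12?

gcd(49, 38) = 1  (49 = 1*38 + 11, 38 = 3*11 + 5, 11 = 2*5 + 1, 5 = 5*1).
gcd(1, 12) = 1.

1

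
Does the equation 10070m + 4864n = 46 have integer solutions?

gcd(10070, 4864):
  10070 = 2×4864 + 342
  4864 = 14×342 + 76
  342 = 4×76 + 38
  76 = 2×38
so gcd(10070, 4864) = 38.
38 does not divide 46 (remainder 8), so no integer solutions.

no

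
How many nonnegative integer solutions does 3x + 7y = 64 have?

3

gcd(7, 3):
  7 = 2*3 + 1
  3 = 3*1
so gcd(7, 3) = 1.
Back-substitute for Bézout coefficients:
  1 = 7 - 2*3
  ... = 3*(-2) + 7*(1)
Scale by 64: one solution is (-128, 64). Reduce x mod 7: (5, 7).
General: x = 5 + 7t, y = 7 - 3t.
x ≥ 0 ⇒ t ≥ 0; y ≥ 0 ⇒ t ≤ 2. So t ∈ [0, 2]: 3 solutions.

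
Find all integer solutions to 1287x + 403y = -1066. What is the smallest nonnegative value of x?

gcd(1287, 403):
  1287 = 3×403 + 78
  403 = 5×78 + 13
  78 = 6×13
so gcd(1287, 403) = 13.
13 divides -1066, so solutions exist.
Back-substitute for Bézout coefficients:
  13 = 403 - 5×78
  ... = 1287×(-5) + 403×(16)
Scale by -1066/13 = -82: (x₀, y₀) = (410, -1312).
General solution: x = 410 + 31t, y = -1312 - 99t for integer t.
x ≥ 0: smallest is 410 mod 31 = 7 (at t = -13), with y = -25.

7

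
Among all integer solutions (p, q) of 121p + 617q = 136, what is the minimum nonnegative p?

gcd(617, 121) = 1  (617 = 5*121 + 12, 121 = 10*12 + 1, 12 = 12*1).
1 divides 136, so solutions exist.
Back-substituting, 121*(51) + 617*(-10) = 1.
Scale by 136/1 = 136: (p₀, q₀) = (6936, -1360).
General solution: p = 6936 + 617t, q = -1360 - 121t for integer t.
p ≥ 0: smallest is 6936 mod 617 = 149 (at t = -11), with q = -29.

149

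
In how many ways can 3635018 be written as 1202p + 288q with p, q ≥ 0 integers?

gcd(1202, 288):
  1202 = 4×288 + 50
  288 = 5×50 + 38
  50 = 1×38 + 12
  38 = 3×12 + 2
  12 = 6×2
so gcd(1202, 288) = 2.
Back-substitute for Bézout coefficients:
  2 = 38 - 3×12
  ... = 1202×(-23) + 288×(96)
Scale by 1817509: one solution is (-41802707, 174480864). Reduce p mod 144: (61, 12367).
General: p = 61 + 144t, q = 12367 - 601t.
p ≥ 0 ⇒ t ≥ 0; q ≥ 0 ⇒ t ≤ 20. So t ∈ [0, 20]: 21 solutions.

21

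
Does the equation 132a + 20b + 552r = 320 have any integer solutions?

gcd(132, 20) = 4  (132 = 6×20 + 12, 20 = 1×12 + 8, 12 = 1×8 + 4, 8 = 2×4).
gcd(4, 552) = 4.
4 divides 320, so integer solutions exist.

yes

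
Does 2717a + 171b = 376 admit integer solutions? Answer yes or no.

no

gcd(2717, 171):
  2717 = 15*171 + 152
  171 = 1*152 + 19
  152 = 8*19
so gcd(2717, 171) = 19.
19 does not divide 376 (remainder 15), so no integer solutions.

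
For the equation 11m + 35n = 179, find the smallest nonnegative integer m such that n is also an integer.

gcd(35, 11):
  35 = 3*11 + 2
  11 = 5*2 + 1
  2 = 2*1
so gcd(35, 11) = 1.
1 divides 179, so solutions exist.
Back-substitute for Bézout coefficients:
  1 = 11 - 5*2
  ... = 11*(16) + 35*(-5)
Scale by 179/1 = 179: (m₀, n₀) = (2864, -895).
General solution: m = 2864 + 35t, n = -895 - 11t for integer t.
m ≥ 0: smallest is 2864 mod 35 = 29 (at t = -81), with n = -4.

29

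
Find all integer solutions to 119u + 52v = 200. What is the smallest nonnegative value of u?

48

gcd(119, 52) = 1  (119 = 2·52 + 15, 52 = 3·15 + 7, 15 = 2·7 + 1, 7 = 7·1).
1 divides 200, so solutions exist.
Back-substituting, 119·(7) + 52·(-16) = 1.
Scale by 200/1 = 200: (u₀, v₀) = (1400, -3200).
General solution: u = 1400 + 52t, v = -3200 - 119t for integer t.
u ≥ 0: smallest is 1400 mod 52 = 48 (at t = -26), with v = -106.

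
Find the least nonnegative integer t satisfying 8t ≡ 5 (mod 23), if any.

gcd(23, 8):
  23 = 2·8 + 7
  8 = 1·7 + 1
  7 = 7·1
so gcd(23, 8) = 1.
1 divides 5, so solutions exist.
Back-substitute for Bézout coefficients:
  1 = 8 - 1·7
  ... = 8·(3) + 23·(-1)
So 8·(3) ≡ 1 (mod 23); multiply by 5: t ≡ 15 (mod 23).
Smallest nonnegative: t = 15 mod 23 = 15.

15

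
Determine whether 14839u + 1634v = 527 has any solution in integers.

no

gcd(14839, 1634):
  14839 = 9·1634 + 133
  1634 = 12·133 + 38
  133 = 3·38 + 19
  38 = 2·19
so gcd(14839, 1634) = 19.
19 does not divide 527 (remainder 14), so no integer solutions.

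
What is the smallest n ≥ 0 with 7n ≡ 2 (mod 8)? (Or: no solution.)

6

gcd(8, 7) = 1  (8 = 1·7 + 1, 7 = 7·1).
1 divides 2, so solutions exist.
Back-substituting, 7·(-1) + 8·(1) = 1.
So 7·(-1) ≡ 1 (mod 8); multiply by 2: n ≡ -2 (mod 8).
Smallest nonnegative: n = -2 mod 8 = 6.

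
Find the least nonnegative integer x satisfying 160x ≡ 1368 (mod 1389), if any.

gcd(1389, 160) = 1  (1389 = 8*160 + 109, 160 = 1*109 + 51, 109 = 2*51 + 7, 51 = 7*7 + 2, 7 = 3*2 + 1, 2 = 2*1).
1 divides 1368, so solutions exist.
Back-substituting, 160*(-599) + 1389*(69) = 1.
So 160*(-599) ≡ 1 (mod 1389); multiply by 1368: x ≡ -819432 (mod 1389).
Smallest nonnegative: x = -819432 mod 1389 = 78.

78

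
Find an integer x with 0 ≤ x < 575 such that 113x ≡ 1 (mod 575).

402

gcd(575, 113):
  575 = 5*113 + 10
  113 = 11*10 + 3
  10 = 3*3 + 1
  3 = 3*1
so gcd(575, 113) = 1.
Back-substitute for Bézout coefficients:
  1 = 10 - 3*3
  ... = 113*(-173) + 575*(34)
So 113*-173 ≡ 1 (mod 575), and -173 mod 575 = 402.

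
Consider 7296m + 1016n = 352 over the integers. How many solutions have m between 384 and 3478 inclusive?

gcd(7296, 1016):
  7296 = 7·1016 + 184
  1016 = 5·184 + 96
  184 = 1·96 + 88
  96 = 1·88 + 8
  88 = 11·8
so gcd(7296, 1016) = 8.
Back-substitute for Bézout coefficients:
  8 = 96 - 1·88
  ... = 7296·(-11) + 1016·(79)
Scale by 44: particular solution (-484, 3476); reduce m mod 127: (24, -172).
General solution: m = 24 + 127t, n = -172 - 912t for integer t.
384 ≤ 24 + 127t ≤ 3478 gives t ∈ [3, 27], which is 25 values.

25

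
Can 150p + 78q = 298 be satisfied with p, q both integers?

gcd(150, 78) = 6  (150 = 1×78 + 72, 78 = 1×72 + 6, 72 = 12×6).
6 does not divide 298 (remainder 4), so no integer solutions.

no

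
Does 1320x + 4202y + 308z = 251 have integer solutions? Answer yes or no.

gcd(4202, 1320):
  4202 = 3×1320 + 242
  1320 = 5×242 + 110
  242 = 2×110 + 22
  110 = 5×22
so gcd(4202, 1320) = 22.
gcd(22, 308) = 22.
22 does not divide 251 (remainder 9), so no integer solutions.

no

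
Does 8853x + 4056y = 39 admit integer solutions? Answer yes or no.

yes

gcd(8853, 4056):
  8853 = 2·4056 + 741
  4056 = 5·741 + 351
  741 = 2·351 + 39
  351 = 9·39
so gcd(8853, 4056) = 39.
39 divides 39, so integer solutions exist.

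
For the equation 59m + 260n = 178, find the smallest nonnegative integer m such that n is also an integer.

122

gcd(260, 59):
  260 = 4×59 + 24
  59 = 2×24 + 11
  24 = 2×11 + 2
  11 = 5×2 + 1
  2 = 2×1
so gcd(260, 59) = 1.
1 divides 178, so solutions exist.
Back-substitute for Bézout coefficients:
  1 = 11 - 5×2
  ... = 59×(119) + 260×(-27)
Scale by 178/1 = 178: (m₀, n₀) = (21182, -4806).
General solution: m = 21182 + 260t, n = -4806 - 59t for integer t.
m ≥ 0: smallest is 21182 mod 260 = 122 (at t = -81), with n = -27.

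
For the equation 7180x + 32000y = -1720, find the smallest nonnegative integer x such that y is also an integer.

646

gcd(32000, 7180):
  32000 = 4·7180 + 3280
  7180 = 2·3280 + 620
  3280 = 5·620 + 180
  620 = 3·180 + 80
  180 = 2·80 + 20
  80 = 4·20
so gcd(32000, 7180) = 20.
20 divides -1720, so solutions exist.
Back-substitute for Bézout coefficients:
  20 = 180 - 2·80
  ... = 7180·(-361) + 32000·(81)
Scale by -1720/20 = -86: (x₀, y₀) = (31046, -6966).
General solution: x = 31046 + 1600t, y = -6966 - 359t for integer t.
x ≥ 0: smallest is 31046 mod 1600 = 646 (at t = -19), with y = -145.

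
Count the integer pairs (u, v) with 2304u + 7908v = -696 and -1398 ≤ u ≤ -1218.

gcd(7908, 2304):
  7908 = 3*2304 + 996
  2304 = 2*996 + 312
  996 = 3*312 + 60
  312 = 5*60 + 12
  60 = 5*12
so gcd(7908, 2304) = 12.
Back-substitute for Bézout coefficients:
  12 = 312 - 5*60
  ... = 2304*(127) + 7908*(-37)
Scale by -58: particular solution (-7366, 2146); reduce u mod 659: (542, -158).
General solution: u = 542 + 659t, v = -158 - 192t for integer t.
-1398 ≤ 542 + 659t ≤ -1218 gives t ∈ [-2, -3], which is 0 values.

0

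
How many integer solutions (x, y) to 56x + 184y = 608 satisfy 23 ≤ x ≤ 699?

30

gcd(184, 56) = 8.
By Bézout, 56*(10) + 184*(-3) = 8.
Particular solution: (1, 3).
General solution: x = 1 + 23t, y = 3 - 7t for integer t.
23 ≤ 1 + 23t ≤ 699 gives t ∈ [1, 30], which is 30 values.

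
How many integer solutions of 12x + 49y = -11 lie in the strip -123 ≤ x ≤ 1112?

25

gcd(49, 12) = 1.
By Bézout, 12×(-4) + 49×(1) = 1.
Particular solution: (44, -11).
General solution: x = 44 + 49t, y = -11 - 12t for integer t.
-123 ≤ 44 + 49t ≤ 1112 gives t ∈ [-3, 21], which is 25 values.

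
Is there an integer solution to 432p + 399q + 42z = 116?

no

gcd(432, 399) = 3.
gcd(3, 42) = 3.
3 does not divide 116 (remainder 2), so no integer solutions.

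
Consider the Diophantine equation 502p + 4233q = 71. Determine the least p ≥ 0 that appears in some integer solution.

gcd(4233, 502) = 1  (4233 = 8·502 + 217, 502 = 2·217 + 68, 217 = 3·68 + 13, 68 = 5·13 + 3, 13 = 4·3 + 1, 3 = 3·1).
1 divides 71, so solutions exist.
Back-substituting, 502·(-1307) + 4233·(155) = 1.
Scale by 71/1 = 71: (p₀, q₀) = (-92797, 11005).
General solution: p = -92797 + 4233t, q = 11005 - 502t for integer t.
p ≥ 0: smallest is -92797 mod 4233 = 329 (at t = 22), with q = -39.

329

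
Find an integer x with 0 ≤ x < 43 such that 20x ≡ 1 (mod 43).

28

gcd(43, 20) = 1  (43 = 2*20 + 3, 20 = 6*3 + 2, 3 = 1*2 + 1, 2 = 2*1).
Back-substituting, 20*(-15) + 43*(7) = 1.
So 20*-15 ≡ 1 (mod 43), and -15 mod 43 = 28.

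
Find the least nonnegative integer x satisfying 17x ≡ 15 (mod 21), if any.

gcd(21, 17) = 1  (21 = 1·17 + 4, 17 = 4·4 + 1, 4 = 4·1).
1 divides 15, so solutions exist.
Back-substituting, 17·(5) + 21·(-4) = 1.
So 17·(5) ≡ 1 (mod 21); multiply by 15: x ≡ 75 (mod 21).
Smallest nonnegative: x = 75 mod 21 = 12.

12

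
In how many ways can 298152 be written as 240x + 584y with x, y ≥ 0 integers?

17

gcd(584, 240):
  584 = 2*240 + 104
  240 = 2*104 + 32
  104 = 3*32 + 8
  32 = 4*8
so gcd(584, 240) = 8.
Back-substitute for Bézout coefficients:
  8 = 104 - 3*32
  ... = 240*(-17) + 584*(7)
Scale by 37269: one solution is (-633573, 260883). Reduce x mod 73: (67, 483).
General: x = 67 + 73t, y = 483 - 30t.
x ≥ 0 ⇒ t ≥ 0; y ≥ 0 ⇒ t ≤ 16. So t ∈ [0, 16]: 17 solutions.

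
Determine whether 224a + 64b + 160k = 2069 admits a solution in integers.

no

gcd(224, 64) = 32  (224 = 3×64 + 32, 64 = 2×32).
gcd(32, 160) = 32.
32 does not divide 2069 (remainder 21), so no integer solutions.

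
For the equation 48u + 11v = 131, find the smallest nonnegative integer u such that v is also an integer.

8

gcd(48, 11):
  48 = 4·11 + 4
  11 = 2·4 + 3
  4 = 1·3 + 1
  3 = 3·1
so gcd(48, 11) = 1.
1 divides 131, so solutions exist.
Back-substitute for Bézout coefficients:
  1 = 4 - 1·3
  ... = 48·(3) + 11·(-13)
Scale by 131/1 = 131: (u₀, v₀) = (393, -1703).
General solution: u = 393 + 11t, v = -1703 - 48t for integer t.
u ≥ 0: smallest is 393 mod 11 = 8 (at t = -35), with v = -23.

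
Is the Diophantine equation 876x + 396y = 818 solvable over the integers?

no

gcd(876, 396) = 12  (876 = 2·396 + 84, 396 = 4·84 + 60, 84 = 1·60 + 24, 60 = 2·24 + 12, 24 = 2·12).
12 does not divide 818 (remainder 2), so no integer solutions.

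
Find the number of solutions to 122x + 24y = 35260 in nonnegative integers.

24

gcd(122, 24):
  122 = 5*24 + 2
  24 = 12*2
so gcd(122, 24) = 2.
Back-substitute for Bézout coefficients:
  2 = 122 - 5*24
  ... = 122*(1) + 24*(-5)
Scale by 17630: one solution is (17630, -88150). Reduce x mod 12: (2, 1459).
General: x = 2 + 12t, y = 1459 - 61t.
x ≥ 0 ⇒ t ≥ 0; y ≥ 0 ⇒ t ≤ 23. So t ∈ [0, 23]: 24 solutions.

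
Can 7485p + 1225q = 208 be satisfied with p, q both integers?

gcd(7485, 1225) = 5  (7485 = 6×1225 + 135, 1225 = 9×135 + 10, 135 = 13×10 + 5, 10 = 2×5).
5 does not divide 208 (remainder 3), so no integer solutions.

no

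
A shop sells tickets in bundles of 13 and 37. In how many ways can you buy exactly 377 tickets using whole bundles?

Need nonnegative integers with 13j + 37k = 377.
gcd(13, 37) = 1, and 13·(-17) + 37·(6) = 1.
So (j₀, k₀) = (-6409, 2262); general j = -6409 + 37t, k = 2262 - 13t.
j ≥ 0 ⇒ t ≥ 174; k ≥ 0 ⇒ t ≤ 174. That's 1 value of t.

1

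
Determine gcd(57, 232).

gcd(232, 57):
  232 = 4*57 + 4
  57 = 14*4 + 1
  4 = 4*1
so gcd(232, 57) = 1.

1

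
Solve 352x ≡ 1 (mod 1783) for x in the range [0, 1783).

gcd(1783, 352) = 1  (1783 = 5×352 + 23, 352 = 15×23 + 7, 23 = 3×7 + 2, 7 = 3×2 + 1, 2 = 2×1).
Back-substituting, 352×(775) + 1783×(-153) = 1.
So 352×775 ≡ 1 (mod 1783), and 775 mod 1783 = 775.

775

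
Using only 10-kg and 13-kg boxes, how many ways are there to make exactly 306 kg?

Need nonnegative integers with 10j + 13k = 306.
gcd(10, 13) = 1, and 10·(4) + 13·(-3) = 1.
So (j₀, k₀) = (1224, -918); general j = 1224 + 13t, k = -918 - 10t.
j ≥ 0 ⇒ t ≥ -94; k ≥ 0 ⇒ t ≤ -92. That's 3 values of t.

3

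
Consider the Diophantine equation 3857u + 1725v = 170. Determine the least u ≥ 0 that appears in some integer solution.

1060

gcd(3857, 1725):
  3857 = 2*1725 + 407
  1725 = 4*407 + 97
  407 = 4*97 + 19
  97 = 5*19 + 2
  19 = 9*2 + 1
  2 = 2*1
so gcd(3857, 1725) = 1.
1 divides 170, so solutions exist.
Back-substitute for Bézout coefficients:
  1 = 19 - 9*2
  ... = 3857*(818) + 1725*(-1829)
Scale by 170/1 = 170: (u₀, v₀) = (139060, -310930).
General solution: u = 139060 + 1725t, v = -310930 - 3857t for integer t.
u ≥ 0: smallest is 139060 mod 1725 = 1060 (at t = -80), with v = -2370.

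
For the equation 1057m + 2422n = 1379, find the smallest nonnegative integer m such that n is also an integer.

109

gcd(2422, 1057):
  2422 = 2*1057 + 308
  1057 = 3*308 + 133
  308 = 2*133 + 42
  133 = 3*42 + 7
  42 = 6*7
so gcd(2422, 1057) = 7.
7 divides 1379, so solutions exist.
Back-substitute for Bézout coefficients:
  7 = 133 - 3*42
  ... = 1057*(55) + 2422*(-24)
Scale by 1379/7 = 197: (m₀, n₀) = (10835, -4728).
General solution: m = 10835 + 346t, n = -4728 - 151t for integer t.
m ≥ 0: smallest is 10835 mod 346 = 109 (at t = -31), with n = -47.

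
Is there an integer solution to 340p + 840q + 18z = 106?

gcd(840, 340):
  840 = 2*340 + 160
  340 = 2*160 + 20
  160 = 8*20
so gcd(840, 340) = 20.
gcd(20, 18) = 2.
2 divides 106, so integer solutions exist.

yes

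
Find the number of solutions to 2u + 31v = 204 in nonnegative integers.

gcd(31, 2):
  31 = 15*2 + 1
  2 = 2*1
so gcd(31, 2) = 1.
Back-substitute for Bézout coefficients:
  1 = 31 - 15*2
  ... = 2*(-15) + 31*(1)
Scale by 204: one solution is (-3060, 204). Reduce u mod 31: (9, 6).
General: u = 9 + 31t, v = 6 - 2t.
u ≥ 0 ⇒ t ≥ 0; v ≥ 0 ⇒ t ≤ 3. So t ∈ [0, 3]: 4 solutions.

4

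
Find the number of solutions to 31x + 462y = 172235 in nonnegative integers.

12

gcd(462, 31) = 1  (462 = 14×31 + 28, 31 = 1×28 + 3, 28 = 9×3 + 1, 3 = 3×1).
Back-substituting, 31×(-149) + 462×(10) = 1.
Scale by 172235: one solution is (-25663015, 1722350). Reduce x mod 462: (161, 362).
General: x = 161 + 462t, y = 362 - 31t.
x ≥ 0 ⇒ t ≥ 0; y ≥ 0 ⇒ t ≤ 11. So t ∈ [0, 11]: 12 solutions.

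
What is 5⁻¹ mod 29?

gcd(29, 5):
  29 = 5×5 + 4
  5 = 1×4 + 1
  4 = 4×1
so gcd(29, 5) = 1.
Back-substitute for Bézout coefficients:
  1 = 5 - 1×4
  ... = 5×(6) + 29×(-1)
So 5×6 ≡ 1 (mod 29), and 6 mod 29 = 6.

6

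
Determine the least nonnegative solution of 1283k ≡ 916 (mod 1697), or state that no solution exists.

gcd(1697, 1283) = 1.
1 divides 916, so solutions exist.
By Bézout, 1283×(414) + 1697×(-313) = 1.
So 1283×(414) ≡ 1 (mod 1697); multiply by 916: k ≡ 379224 (mod 1697).
Smallest nonnegative: k = 379224 mod 1697 = 793.

793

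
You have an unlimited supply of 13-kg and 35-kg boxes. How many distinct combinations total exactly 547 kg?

1

Need nonnegative integers with 13j + 35k = 547.
gcd(13, 35) = 1, and 13·(-8) + 35·(3) = 1.
So (j₀, k₀) = (-4376, 1641); general j = -4376 + 35t, k = 1641 - 13t.
j ≥ 0 ⇒ t ≥ 126; k ≥ 0 ⇒ t ≤ 126. That's 1 value of t.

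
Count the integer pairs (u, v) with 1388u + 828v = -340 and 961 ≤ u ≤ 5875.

24

gcd(1388, 828):
  1388 = 1×828 + 560
  828 = 1×560 + 268
  560 = 2×268 + 24
  268 = 11×24 + 4
  24 = 6×4
so gcd(1388, 828) = 4.
Back-substitute for Bézout coefficients:
  4 = 268 - 11×24
  ... = 1388×(-34) + 828×(57)
Scale by -85: particular solution (2890, -4845); reduce u mod 207: (199, -334).
General solution: u = 199 + 207t, v = -334 - 347t for integer t.
961 ≤ 199 + 207t ≤ 5875 gives t ∈ [4, 27], which is 24 values.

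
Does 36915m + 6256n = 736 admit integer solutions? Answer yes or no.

yes

gcd(36915, 6256) = 23  (36915 = 5*6256 + 5635, 6256 = 1*5635 + 621, 5635 = 9*621 + 46, 621 = 13*46 + 23, 46 = 2*23).
23 divides 736, so integer solutions exist.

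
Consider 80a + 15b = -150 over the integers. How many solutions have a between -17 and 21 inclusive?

gcd(80, 15):
  80 = 5·15 + 5
  15 = 3·5
so gcd(80, 15) = 5.
Back-substitute for Bézout coefficients:
  5 = 80 - 5·15
  ... = 80·(1) + 15·(-5)
Scale by -30: particular solution (-30, 150); reduce a mod 3: (0, -10).
General solution: a = 0 + 3t, b = -10 - 16t for integer t.
-17 ≤ 0 + 3t ≤ 21 gives t ∈ [-5, 7], which is 13 values.

13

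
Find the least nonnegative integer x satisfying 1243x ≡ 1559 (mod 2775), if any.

gcd(2775, 1243) = 1.
1 divides 1559, so solutions exist.
By Bézout, 1243×(-893) + 2775×(400) = 1.
So 1243×(-893) ≡ 1 (mod 2775); multiply by 1559: x ≡ -1392187 (mod 2775).
Smallest nonnegative: x = -1392187 mod 2775 = 863.

863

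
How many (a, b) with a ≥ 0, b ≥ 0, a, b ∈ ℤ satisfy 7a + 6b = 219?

gcd(7, 6):
  7 = 1*6 + 1
  6 = 6*1
so gcd(7, 6) = 1.
Back-substitute for Bézout coefficients:
  1 = 7 - 1*6
  ... = 7*(1) + 6*(-1)
Scale by 219: one solution is (219, -219). Reduce a mod 6: (3, 33).
General: a = 3 + 6t, b = 33 - 7t.
a ≥ 0 ⇒ t ≥ 0; b ≥ 0 ⇒ t ≤ 4. So t ∈ [0, 4]: 5 solutions.

5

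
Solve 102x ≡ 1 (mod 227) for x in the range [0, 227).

gcd(227, 102) = 1  (227 = 2*102 + 23, 102 = 4*23 + 10, 23 = 2*10 + 3, 10 = 3*3 + 1, 3 = 3*1).
Back-substituting, 102*(69) + 227*(-31) = 1.
So 102*69 ≡ 1 (mod 227), and 69 mod 227 = 69.

69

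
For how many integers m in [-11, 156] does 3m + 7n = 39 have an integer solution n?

gcd(7, 3) = 1  (7 = 2×3 + 1, 3 = 3×1).
Back-substituting, 3×(-2) + 7×(1) = 1.
Scale by 39: particular solution (-78, 39); reduce m mod 7: (6, 3).
General solution: m = 6 + 7t, n = 3 - 3t for integer t.
-11 ≤ 6 + 7t ≤ 156 gives t ∈ [-2, 21], which is 24 values.

24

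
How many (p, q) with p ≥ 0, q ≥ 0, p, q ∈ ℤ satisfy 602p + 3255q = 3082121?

gcd(3255, 602) = 7  (3255 = 5×602 + 245, 602 = 2×245 + 112, 245 = 2×112 + 21, 112 = 5×21 + 7, 21 = 3×7).
Back-substituting, 602×(146) + 3255×(-27) = 7.
Scale by 440303: one solution is (64284238, -11888181). Reduce p mod 465: (313, 889).
General: p = 313 + 465t, q = 889 - 86t.
p ≥ 0 ⇒ t ≥ 0; q ≥ 0 ⇒ t ≤ 10. So t ∈ [0, 10]: 11 solutions.

11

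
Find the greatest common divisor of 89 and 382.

gcd(382, 89):
  382 = 4·89 + 26
  89 = 3·26 + 11
  26 = 2·11 + 4
  11 = 2·4 + 3
  4 = 1·3 + 1
  3 = 3·1
so gcd(382, 89) = 1.

1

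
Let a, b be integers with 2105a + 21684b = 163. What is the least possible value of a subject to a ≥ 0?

gcd(21684, 2105) = 1.
1 divides 163, so solutions exist.
By Bézout, 2105*(-6943) + 21684*(674) = 1.
Scale by 163/1 = 163: (a₀, b₀) = (-1131709, 109862).
General solution: a = -1131709 + 21684t, b = 109862 - 2105t for integer t.
a ≥ 0: smallest is -1131709 mod 21684 = 17543 (at t = 53), with b = -1703.

17543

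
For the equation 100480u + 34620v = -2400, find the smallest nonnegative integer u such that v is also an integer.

984

gcd(100480, 34620):
  100480 = 2·34620 + 31240
  34620 = 1·31240 + 3380
  31240 = 9·3380 + 820
  3380 = 4·820 + 100
  820 = 8·100 + 20
  100 = 5·20
so gcd(100480, 34620) = 20.
20 divides -2400, so solutions exist.
Back-substitute for Bézout coefficients:
  20 = 820 - 8·100
  ... = 100480·(338) + 34620·(-981)
Scale by -2400/20 = -120: (u₀, v₀) = (-40560, 117720).
General solution: u = -40560 + 1731t, v = 117720 - 5024t for integer t.
u ≥ 0: smallest is -40560 mod 1731 = 984 (at t = 24), with v = -2856.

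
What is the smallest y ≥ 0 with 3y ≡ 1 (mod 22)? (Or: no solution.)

15

gcd(22, 3):
  22 = 7*3 + 1
  3 = 3*1
so gcd(22, 3) = 1.
1 divides 1, so solutions exist.
Back-substitute for Bézout coefficients:
  1 = 22 - 7*3
  ... = 3*(-7) + 22*(1)
So 3*(-7) ≡ 1 (mod 22); multiply by 1: y ≡ -7 (mod 22).
Smallest nonnegative: y = -7 mod 22 = 15.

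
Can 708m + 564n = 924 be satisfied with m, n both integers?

gcd(708, 564):
  708 = 1·564 + 144
  564 = 3·144 + 132
  144 = 1·132 + 12
  132 = 11·12
so gcd(708, 564) = 12.
12 divides 924, so integer solutions exist.

yes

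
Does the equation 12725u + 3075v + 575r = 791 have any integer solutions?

gcd(12725, 3075) = 25.
gcd(25, 575) = 25.
25 does not divide 791 (remainder 16), so no integer solutions.

no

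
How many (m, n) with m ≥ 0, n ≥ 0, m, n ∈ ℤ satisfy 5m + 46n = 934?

gcd(46, 5):
  46 = 9*5 + 1
  5 = 5*1
so gcd(46, 5) = 1.
Back-substitute for Bézout coefficients:
  1 = 46 - 9*5
  ... = 5*(-9) + 46*(1)
Scale by 934: one solution is (-8406, 934). Reduce m mod 46: (12, 19).
General: m = 12 + 46t, n = 19 - 5t.
m ≥ 0 ⇒ t ≥ 0; n ≥ 0 ⇒ t ≤ 3. So t ∈ [0, 3]: 4 solutions.

4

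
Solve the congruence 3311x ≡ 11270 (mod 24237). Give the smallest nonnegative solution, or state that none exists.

gcd(24237, 3311) = 1  (24237 = 7×3311 + 1060, 3311 = 3×1060 + 131, 1060 = 8×131 + 12, 131 = 10×12 + 11, 12 = 1×11 + 1, 11 = 11×1).
1 divides 11270, so solutions exist.
Back-substituting, 3311×(-2035) + 24237×(278) = 1.
So 3311×(-2035) ≡ 1 (mod 24237); multiply by 11270: x ≡ -22934450 (mod 24237).
Smallest nonnegative: x = -22934450 mod 24237 = 17989.

17989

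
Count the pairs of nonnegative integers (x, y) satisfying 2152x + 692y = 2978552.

8

gcd(2152, 692) = 4.
By Bézout, 2152·(82) + 692·(-255) = 4.
One solution: (139, 3872).
General: x = 139 + 173t, y = 3872 - 538t.
x ≥ 0 ⇒ t ≥ 0; y ≥ 0 ⇒ t ≤ 7. So t ∈ [0, 7]: 8 solutions.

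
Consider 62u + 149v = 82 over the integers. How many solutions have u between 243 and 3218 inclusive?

20

gcd(149, 62) = 1.
By Bézout, 62·(-12) + 149·(5) = 1.
Particular solution: (59, -24).
General solution: u = 59 + 149t, v = -24 - 62t for integer t.
243 ≤ 59 + 149t ≤ 3218 gives t ∈ [2, 21], which is 20 values.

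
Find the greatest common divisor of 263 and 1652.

gcd(1652, 263):
  1652 = 6·263 + 74
  263 = 3·74 + 41
  74 = 1·41 + 33
  41 = 1·33 + 8
  33 = 4·8 + 1
  8 = 8·1
so gcd(1652, 263) = 1.

1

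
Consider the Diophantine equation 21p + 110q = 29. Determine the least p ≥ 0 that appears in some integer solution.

gcd(110, 21) = 1.
1 divides 29, so solutions exist.
By Bézout, 21·(21) + 110·(-4) = 1.
Scale by 29/1 = 29: (p₀, q₀) = (609, -116).
General solution: p = 609 + 110t, q = -116 - 21t for integer t.
p ≥ 0: smallest is 609 mod 110 = 59 (at t = -5), with q = -11.

59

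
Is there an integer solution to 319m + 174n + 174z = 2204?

yes

gcd(319, 174):
  319 = 1·174 + 145
  174 = 1·145 + 29
  145 = 5·29
so gcd(319, 174) = 29.
gcd(29, 174) = 29.
29 divides 2204, so integer solutions exist.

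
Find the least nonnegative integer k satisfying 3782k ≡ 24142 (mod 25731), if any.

23465

gcd(25731, 3782) = 1.
1 divides 24142, so solutions exist.
By Bézout, 3782×(-4225) + 25731×(621) = 1.
So 3782×(-4225) ≡ 1 (mod 25731); multiply by 24142: k ≡ -101999950 (mod 25731).
Smallest nonnegative: k = -101999950 mod 25731 = 23465.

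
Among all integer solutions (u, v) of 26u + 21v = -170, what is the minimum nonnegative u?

gcd(26, 21) = 1  (26 = 1·21 + 5, 21 = 4·5 + 1, 5 = 5·1).
1 divides -170, so solutions exist.
Back-substituting, 26·(-4) + 21·(5) = 1.
Scale by -170/1 = -170: (u₀, v₀) = (680, -850).
General solution: u = 680 + 21t, v = -850 - 26t for integer t.
u ≥ 0: smallest is 680 mod 21 = 8 (at t = -32), with v = -18.

8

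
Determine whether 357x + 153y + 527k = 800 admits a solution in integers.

gcd(357, 153):
  357 = 2*153 + 51
  153 = 3*51
so gcd(357, 153) = 51.
gcd(51, 527) = 17.
17 does not divide 800 (remainder 1), so no integer solutions.

no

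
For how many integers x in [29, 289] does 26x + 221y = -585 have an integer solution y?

gcd(221, 26) = 13.
By Bézout, 26×(-8) + 221×(1) = 13.
Particular solution: (3, -3).
General solution: x = 3 + 17t, y = -3 - 2t for integer t.
29 ≤ 3 + 17t ≤ 289 gives t ∈ [2, 16], which is 15 values.

15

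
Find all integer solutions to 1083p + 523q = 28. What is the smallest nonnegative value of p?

340

gcd(1083, 523) = 1.
1 divides 28, so solutions exist.
By Bézout, 1083×(-212) + 523×(439) = 1.
Scale by 28/1 = 28: (p₀, q₀) = (-5936, 12292).
General solution: p = -5936 + 523t, q = 12292 - 1083t for integer t.
p ≥ 0: smallest is -5936 mod 523 = 340 (at t = 12), with q = -704.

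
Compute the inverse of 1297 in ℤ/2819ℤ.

2606

gcd(2819, 1297) = 1  (2819 = 2×1297 + 225, 1297 = 5×225 + 172, 225 = 1×172 + 53, 172 = 3×53 + 13, 53 = 4×13 + 1, 13 = 13×1).
Back-substituting, 1297×(-213) + 2819×(98) = 1.
So 1297×-213 ≡ 1 (mod 2819), and -213 mod 2819 = 2606.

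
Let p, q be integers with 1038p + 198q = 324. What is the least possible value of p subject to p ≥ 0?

gcd(1038, 198) = 6.
6 divides 324, so solutions exist.
By Bézout, 1038×(-4) + 198×(21) = 6.
Scale by 324/6 = 54: (p₀, q₀) = (-216, 1134).
General solution: p = -216 + 33t, q = 1134 - 173t for integer t.
p ≥ 0: smallest is -216 mod 33 = 15 (at t = 7), with q = -77.

15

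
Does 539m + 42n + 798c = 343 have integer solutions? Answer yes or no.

gcd(539, 42):
  539 = 12×42 + 35
  42 = 1×35 + 7
  35 = 5×7
so gcd(539, 42) = 7.
gcd(7, 798) = 7.
7 divides 343, so integer solutions exist.

yes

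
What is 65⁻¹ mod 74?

41

gcd(74, 65) = 1  (74 = 1·65 + 9, 65 = 7·9 + 2, 9 = 4·2 + 1, 2 = 2·1).
Back-substituting, 65·(-33) + 74·(29) = 1.
So 65·-33 ≡ 1 (mod 74), and -33 mod 74 = 41.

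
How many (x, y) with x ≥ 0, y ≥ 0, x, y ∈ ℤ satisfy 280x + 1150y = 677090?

gcd(1150, 280):
  1150 = 4×280 + 30
  280 = 9×30 + 10
  30 = 3×10
so gcd(1150, 280) = 10.
Back-substitute for Bézout coefficients:
  10 = 280 - 9×30
  ... = 280×(37) + 1150×(-9)
Scale by 67709: one solution is (2505233, -609381). Reduce x mod 115: (73, 571).
General: x = 73 + 115t, y = 571 - 28t.
x ≥ 0 ⇒ t ≥ 0; y ≥ 0 ⇒ t ≤ 20. So t ∈ [0, 20]: 21 solutions.

21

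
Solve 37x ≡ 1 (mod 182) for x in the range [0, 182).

123

gcd(182, 37) = 1.
By Bézout, 37×(-59) + 182×(12) = 1.
So 37×-59 ≡ 1 (mod 182), and -59 mod 182 = 123.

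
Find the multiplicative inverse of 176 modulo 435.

gcd(435, 176) = 1.
By Bézout, 176·(131) + 435·(-53) = 1.
So 176·131 ≡ 1 (mod 435), and 131 mod 435 = 131.

131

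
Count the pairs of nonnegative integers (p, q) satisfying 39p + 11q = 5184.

12

gcd(39, 11) = 1  (39 = 3*11 + 6, 11 = 1*6 + 5, 6 = 1*5 + 1, 5 = 5*1).
Back-substituting, 39*(2) + 11*(-7) = 1.
Scale by 5184: one solution is (10368, -36288). Reduce p mod 11: (6, 450).
General: p = 6 + 11t, q = 450 - 39t.
p ≥ 0 ⇒ t ≥ 0; q ≥ 0 ⇒ t ≤ 11. So t ∈ [0, 11]: 12 solutions.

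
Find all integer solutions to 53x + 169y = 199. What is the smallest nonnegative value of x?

160

gcd(169, 53) = 1.
1 divides 199, so solutions exist.
By Bézout, 53·(-51) + 169·(16) = 1.
Scale by 199/1 = 199: (x₀, y₀) = (-10149, 3184).
General solution: x = -10149 + 169t, y = 3184 - 53t for integer t.
x ≥ 0: smallest is -10149 mod 169 = 160 (at t = 61), with y = -49.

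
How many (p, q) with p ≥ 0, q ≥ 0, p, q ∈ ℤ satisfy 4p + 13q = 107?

gcd(13, 4):
  13 = 3×4 + 1
  4 = 4×1
so gcd(13, 4) = 1.
Back-substitute for Bézout coefficients:
  1 = 13 - 3×4
  ... = 4×(-3) + 13×(1)
Scale by 107: one solution is (-321, 107). Reduce p mod 13: (4, 7).
General: p = 4 + 13t, q = 7 - 4t.
p ≥ 0 ⇒ t ≥ 0; q ≥ 0 ⇒ t ≤ 1. So t ∈ [0, 1]: 2 solutions.

2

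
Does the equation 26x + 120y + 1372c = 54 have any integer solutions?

gcd(120, 26):
  120 = 4×26 + 16
  26 = 1×16 + 10
  16 = 1×10 + 6
  10 = 1×6 + 4
  6 = 1×4 + 2
  4 = 2×2
so gcd(120, 26) = 2.
gcd(2, 1372) = 2.
2 divides 54, so integer solutions exist.

yes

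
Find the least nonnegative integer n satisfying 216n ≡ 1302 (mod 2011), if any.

gcd(2011, 216) = 1.
1 divides 1302, so solutions exist.
By Bézout, 216·(270) + 2011·(-29) = 1.
So 216·(270) ≡ 1 (mod 2011); multiply by 1302: n ≡ 351540 (mod 2011).
Smallest nonnegative: n = 351540 mod 2011 = 1626.

1626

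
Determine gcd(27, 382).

1

gcd(382, 27):
  382 = 14×27 + 4
  27 = 6×4 + 3
  4 = 1×3 + 1
  3 = 3×1
so gcd(382, 27) = 1.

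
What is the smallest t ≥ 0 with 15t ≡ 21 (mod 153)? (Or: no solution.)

gcd(153, 15):
  153 = 10×15 + 3
  15 = 5×3
so gcd(153, 15) = 3.
3 divides 21, so solutions exist.
Back-substitute for Bézout coefficients:
  3 = 153 - 10×15
  ... = 15×(-10) + 153×(1)
So 15×(-10) ≡ 3 (mod 153); multiply by 7: t ≡ -70 (mod 51).
Smallest nonnegative: t = -70 mod 51 = 32.

32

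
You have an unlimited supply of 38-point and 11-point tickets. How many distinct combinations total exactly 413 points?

1

Need nonnegative integers with 38j + 11k = 413.
gcd(38, 11) = 1, and 38·(-2) + 11·(7) = 1.
So (j₀, k₀) = (-826, 2891); general j = -826 + 11t, k = 2891 - 38t.
j ≥ 0 ⇒ t ≥ 76; k ≥ 0 ⇒ t ≤ 76. That's 1 value of t.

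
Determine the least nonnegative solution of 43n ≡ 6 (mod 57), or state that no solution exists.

24

gcd(57, 43) = 1.
1 divides 6, so solutions exist.
By Bézout, 43*(4) + 57*(-3) = 1.
So 43*(4) ≡ 1 (mod 57); multiply by 6: n ≡ 24 (mod 57).
Smallest nonnegative: n = 24 mod 57 = 24.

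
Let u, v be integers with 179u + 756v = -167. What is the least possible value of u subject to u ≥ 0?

527

gcd(756, 179):
  756 = 4*179 + 40
  179 = 4*40 + 19
  40 = 2*19 + 2
  19 = 9*2 + 1
  2 = 2*1
so gcd(756, 179) = 1.
1 divides -167, so solutions exist.
Back-substitute for Bézout coefficients:
  1 = 19 - 9*2
  ... = 179*(359) + 756*(-85)
Scale by -167/1 = -167: (u₀, v₀) = (-59953, 14195).
General solution: u = -59953 + 756t, v = 14195 - 179t for integer t.
u ≥ 0: smallest is -59953 mod 756 = 527 (at t = 80), with v = -125.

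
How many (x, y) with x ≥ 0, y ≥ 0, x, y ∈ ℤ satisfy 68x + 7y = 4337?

gcd(68, 7) = 1  (68 = 9·7 + 5, 7 = 1·5 + 2, 5 = 2·2 + 1, 2 = 2·1).
Back-substituting, 68·(3) + 7·(-29) = 1.
Scale by 4337: one solution is (13011, -125773). Reduce x mod 7: (5, 571).
General: x = 5 + 7t, y = 571 - 68t.
x ≥ 0 ⇒ t ≥ 0; y ≥ 0 ⇒ t ≤ 8. So t ∈ [0, 8]: 9 solutions.

9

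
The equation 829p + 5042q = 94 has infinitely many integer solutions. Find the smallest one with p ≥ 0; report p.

gcd(5042, 829):
  5042 = 6·829 + 68
  829 = 12·68 + 13
  68 = 5·13 + 3
  13 = 4·3 + 1
  3 = 3·1
so gcd(5042, 829) = 1.
1 divides 94, so solutions exist.
Back-substitute for Bézout coefficients:
  1 = 13 - 4·3
  ... = 829·(1557) + 5042·(-256)
Scale by 94/1 = 94: (p₀, q₀) = (146358, -24064).
General solution: p = 146358 + 5042t, q = -24064 - 829t for integer t.
p ≥ 0: smallest is 146358 mod 5042 = 140 (at t = -29), with q = -23.

140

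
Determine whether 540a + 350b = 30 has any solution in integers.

gcd(540, 350) = 10  (540 = 1×350 + 190, 350 = 1×190 + 160, 190 = 1×160 + 30, 160 = 5×30 + 10, 30 = 3×10).
10 divides 30, so integer solutions exist.

yes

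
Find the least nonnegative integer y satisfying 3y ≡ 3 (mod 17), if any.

gcd(17, 3):
  17 = 5*3 + 2
  3 = 1*2 + 1
  2 = 2*1
so gcd(17, 3) = 1.
1 divides 3, so solutions exist.
Back-substitute for Bézout coefficients:
  1 = 3 - 1*2
  ... = 3*(6) + 17*(-1)
So 3*(6) ≡ 1 (mod 17); multiply by 3: y ≡ 18 (mod 17).
Smallest nonnegative: y = 18 mod 17 = 1.

1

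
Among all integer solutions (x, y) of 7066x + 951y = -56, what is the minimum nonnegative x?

151

gcd(7066, 951) = 1  (7066 = 7×951 + 409, 951 = 2×409 + 133, 409 = 3×133 + 10, 133 = 13×10 + 3, 10 = 3×3 + 1, 3 = 3×1).
1 divides -56, so solutions exist.
Back-substituting, 7066×(286) + 951×(-2125) = 1.
Scale by -56/1 = -56: (x₀, y₀) = (-16016, 119000).
General solution: x = -16016 + 951t, y = 119000 - 7066t for integer t.
x ≥ 0: smallest is -16016 mod 951 = 151 (at t = 17), with y = -1122.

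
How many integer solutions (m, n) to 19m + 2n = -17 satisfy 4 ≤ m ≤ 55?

26

gcd(19, 2) = 1  (19 = 9×2 + 1, 2 = 2×1).
Back-substituting, 19×(1) + 2×(-9) = 1.
Scale by -17: particular solution (-17, 153); reduce m mod 2: (1, -18).
General solution: m = 1 + 2t, n = -18 - 19t for integer t.
4 ≤ 1 + 2t ≤ 55 gives t ∈ [2, 27], which is 26 values.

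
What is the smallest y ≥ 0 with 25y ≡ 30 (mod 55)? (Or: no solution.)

10

gcd(55, 25) = 5  (55 = 2·25 + 5, 25 = 5·5).
5 divides 30, so solutions exist.
Back-substituting, 25·(-2) + 55·(1) = 5.
So 25·(-2) ≡ 5 (mod 55); multiply by 6: y ≡ -12 (mod 11).
Smallest nonnegative: y = -12 mod 11 = 10.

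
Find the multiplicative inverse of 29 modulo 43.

gcd(43, 29) = 1.
By Bézout, 29·(3) + 43·(-2) = 1.
So 29·3 ≡ 1 (mod 43), and 3 mod 43 = 3.

3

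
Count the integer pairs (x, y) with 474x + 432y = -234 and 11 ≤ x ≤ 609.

gcd(474, 432):
  474 = 1·432 + 42
  432 = 10·42 + 12
  42 = 3·12 + 6
  12 = 2·6
so gcd(474, 432) = 6.
Back-substitute for Bézout coefficients:
  6 = 42 - 3·12
  ... = 474·(31) + 432·(-34)
Scale by -39: particular solution (-1209, 1326); reduce x mod 72: (15, -17).
General solution: x = 15 + 72t, y = -17 - 79t for integer t.
11 ≤ 15 + 72t ≤ 609 gives t ∈ [0, 8], which is 9 values.

9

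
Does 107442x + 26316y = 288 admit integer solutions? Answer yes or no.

gcd(107442, 26316):
  107442 = 4·26316 + 2178
  26316 = 12·2178 + 180
  2178 = 12·180 + 18
  180 = 10·18
so gcd(107442, 26316) = 18.
18 divides 288, so integer solutions exist.

yes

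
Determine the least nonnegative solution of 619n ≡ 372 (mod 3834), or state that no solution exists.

gcd(3834, 619) = 1  (3834 = 6×619 + 120, 619 = 5×120 + 19, 120 = 6×19 + 6, 19 = 3×6 + 1, 6 = 6×1).
1 divides 372, so solutions exist.
Back-substituting, 619×(607) + 3834×(-98) = 1.
So 619×(607) ≡ 1 (mod 3834); multiply by 372: n ≡ 225804 (mod 3834).
Smallest nonnegative: n = 225804 mod 3834 = 3432.

3432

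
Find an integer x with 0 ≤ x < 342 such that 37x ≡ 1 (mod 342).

gcd(342, 37) = 1.
By Bézout, 37×(37) + 342×(-4) = 1.
So 37×37 ≡ 1 (mod 342), and 37 mod 342 = 37.

37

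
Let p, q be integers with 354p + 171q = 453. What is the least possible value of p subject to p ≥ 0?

gcd(354, 171) = 3  (354 = 2×171 + 12, 171 = 14×12 + 3, 12 = 4×3).
3 divides 453, so solutions exist.
Back-substituting, 354×(-14) + 171×(29) = 3.
Scale by 453/3 = 151: (p₀, q₀) = (-2114, 4379).
General solution: p = -2114 + 57t, q = 4379 - 118t for integer t.
p ≥ 0: smallest is -2114 mod 57 = 52 (at t = 38), with q = -105.

52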